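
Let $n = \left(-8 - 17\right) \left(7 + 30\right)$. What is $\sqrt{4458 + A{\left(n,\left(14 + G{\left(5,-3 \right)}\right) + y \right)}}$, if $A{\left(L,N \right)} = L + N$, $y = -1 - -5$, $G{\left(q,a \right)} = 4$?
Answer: $3 \sqrt{395} \approx 59.624$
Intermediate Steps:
$y = 4$ ($y = -1 + 5 = 4$)
$n = -925$ ($n = \left(-25\right) 37 = -925$)
$\sqrt{4458 + A{\left(n,\left(14 + G{\left(5,-3 \right)}\right) + y \right)}} = \sqrt{4458 + \left(-925 + \left(\left(14 + 4\right) + 4\right)\right)} = \sqrt{4458 + \left(-925 + \left(18 + 4\right)\right)} = \sqrt{4458 + \left(-925 + 22\right)} = \sqrt{4458 - 903} = \sqrt{3555} = 3 \sqrt{395}$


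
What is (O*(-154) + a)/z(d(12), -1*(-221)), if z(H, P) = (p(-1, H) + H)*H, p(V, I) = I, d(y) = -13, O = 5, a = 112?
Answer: -329/169 ≈ -1.9467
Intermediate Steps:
z(H, P) = 2*H² (z(H, P) = (H + H)*H = (2*H)*H = 2*H²)
(O*(-154) + a)/z(d(12), -1*(-221)) = (5*(-154) + 112)/((2*(-13)²)) = (-770 + 112)/((2*169)) = -658/338 = -658*1/338 = -329/169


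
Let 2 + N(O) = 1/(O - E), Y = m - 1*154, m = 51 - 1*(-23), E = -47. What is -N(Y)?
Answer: 67/33 ≈ 2.0303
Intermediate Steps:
m = 74 (m = 51 + 23 = 74)
Y = -80 (Y = 74 - 1*154 = 74 - 154 = -80)
N(O) = -2 + 1/(47 + O) (N(O) = -2 + 1/(O - 1*(-47)) = -2 + 1/(O + 47) = -2 + 1/(47 + O))
-N(Y) = -(-93 - 2*(-80))/(47 - 80) = -(-93 + 160)/(-33) = -(-1)*67/33 = -1*(-67/33) = 67/33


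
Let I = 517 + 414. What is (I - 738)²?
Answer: 37249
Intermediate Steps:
I = 931
(I - 738)² = (931 - 738)² = 193² = 37249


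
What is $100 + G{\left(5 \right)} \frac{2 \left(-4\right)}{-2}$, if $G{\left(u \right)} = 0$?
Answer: $100$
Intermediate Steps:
$100 + G{\left(5 \right)} \frac{2 \left(-4\right)}{-2} = 100 + 0 \frac{2 \left(-4\right)}{-2} = 100 + 0 \left(\left(-8\right) \left(- \frac{1}{2}\right)\right) = 100 + 0 \cdot 4 = 100 + 0 = 100$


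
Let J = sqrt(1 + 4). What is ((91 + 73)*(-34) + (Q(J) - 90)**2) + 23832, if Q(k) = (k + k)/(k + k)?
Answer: 26177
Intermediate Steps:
J = sqrt(5) ≈ 2.2361
Q(k) = 1 (Q(k) = (2*k)/((2*k)) = (2*k)*(1/(2*k)) = 1)
((91 + 73)*(-34) + (Q(J) - 90)**2) + 23832 = ((91 + 73)*(-34) + (1 - 90)**2) + 23832 = (164*(-34) + (-89)**2) + 23832 = (-5576 + 7921) + 23832 = 2345 + 23832 = 26177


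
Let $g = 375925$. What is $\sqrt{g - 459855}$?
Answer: $i \sqrt{83930} \approx 289.71 i$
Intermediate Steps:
$\sqrt{g - 459855} = \sqrt{375925 - 459855} = \sqrt{-83930} = i \sqrt{83930}$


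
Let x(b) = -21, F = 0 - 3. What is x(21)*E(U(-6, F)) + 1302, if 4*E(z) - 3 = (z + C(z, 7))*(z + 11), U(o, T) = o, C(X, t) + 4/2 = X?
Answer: 6615/4 ≈ 1653.8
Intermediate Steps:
F = -3
C(X, t) = -2 + X
E(z) = ¾ + (-2 + 2*z)*(11 + z)/4 (E(z) = ¾ + ((z + (-2 + z))*(z + 11))/4 = ¾ + ((-2 + 2*z)*(11 + z))/4 = ¾ + (-2 + 2*z)*(11 + z)/4)
x(21)*E(U(-6, F)) + 1302 = -21*(-19/4 + (½)*(-6)² + 5*(-6)) + 1302 = -21*(-19/4 + (½)*36 - 30) + 1302 = -21*(-19/4 + 18 - 30) + 1302 = -21*(-67/4) + 1302 = 1407/4 + 1302 = 6615/4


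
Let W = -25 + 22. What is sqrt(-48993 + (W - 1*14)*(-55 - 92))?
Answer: 9*I*sqrt(574) ≈ 215.62*I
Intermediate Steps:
W = -3
sqrt(-48993 + (W - 1*14)*(-55 - 92)) = sqrt(-48993 + (-3 - 1*14)*(-55 - 92)) = sqrt(-48993 + (-3 - 14)*(-147)) = sqrt(-48993 - 17*(-147)) = sqrt(-48993 + 2499) = sqrt(-46494) = 9*I*sqrt(574)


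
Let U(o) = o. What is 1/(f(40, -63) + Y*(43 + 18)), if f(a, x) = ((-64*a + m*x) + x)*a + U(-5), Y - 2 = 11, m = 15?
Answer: -1/141932 ≈ -7.0456e-6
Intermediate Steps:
Y = 13 (Y = 2 + 11 = 13)
f(a, x) = -5 + a*(-64*a + 16*x) (f(a, x) = ((-64*a + 15*x) + x)*a - 5 = (-64*a + 16*x)*a - 5 = a*(-64*a + 16*x) - 5 = -5 + a*(-64*a + 16*x))
1/(f(40, -63) + Y*(43 + 18)) = 1/((-5 - 64*40² + 16*40*(-63)) + 13*(43 + 18)) = 1/((-5 - 64*1600 - 40320) + 13*61) = 1/((-5 - 102400 - 40320) + 793) = 1/(-142725 + 793) = 1/(-141932) = -1/141932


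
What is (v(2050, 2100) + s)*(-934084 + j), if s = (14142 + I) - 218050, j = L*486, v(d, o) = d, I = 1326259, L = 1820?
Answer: -55729811164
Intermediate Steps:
j = 884520 (j = 1820*486 = 884520)
s = 1122351 (s = (14142 + 1326259) - 218050 = 1340401 - 218050 = 1122351)
(v(2050, 2100) + s)*(-934084 + j) = (2050 + 1122351)*(-934084 + 884520) = 1124401*(-49564) = -55729811164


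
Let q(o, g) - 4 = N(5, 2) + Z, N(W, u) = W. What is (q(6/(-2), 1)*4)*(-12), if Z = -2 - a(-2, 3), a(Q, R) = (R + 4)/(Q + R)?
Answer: 0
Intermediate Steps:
a(Q, R) = (4 + R)/(Q + R)
Z = -9 (Z = -2 - (4 + 3)/(-2 + 3) = -2 - 7/1 = -2 - 7 = -9)
q(o, g) = 0 (q(o, g) = 4 + (5 - 9) = 4 - 4 = 0)
(q(6/(-2), 1)*4)*(-12) = (0*4)*(-12) = 0*(-12) = 0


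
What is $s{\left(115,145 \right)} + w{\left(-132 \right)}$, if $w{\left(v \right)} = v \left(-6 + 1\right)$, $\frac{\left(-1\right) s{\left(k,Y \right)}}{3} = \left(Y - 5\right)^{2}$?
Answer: $-58140$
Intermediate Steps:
$s{\left(k,Y \right)} = - 3 \left(-5 + Y\right)^{2}$ ($s{\left(k,Y \right)} = - 3 \left(Y - 5\right)^{2} = - 3 \left(-5 + Y\right)^{2}$)
$w{\left(v \right)} = - 5 v$ ($w{\left(v \right)} = v \left(-5\right) = - 5 v$)
$s{\left(115,145 \right)} + w{\left(-132 \right)} = - 3 \left(-5 + 145\right)^{2} - -660 = - 3 \cdot 140^{2} + 660 = \left(-3\right) 19600 + 660 = -58800 + 660 = -58140$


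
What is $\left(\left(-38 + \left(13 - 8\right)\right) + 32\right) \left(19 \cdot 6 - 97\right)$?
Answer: $-17$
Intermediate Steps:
$\left(\left(-38 + \left(13 - 8\right)\right) + 32\right) \left(19 \cdot 6 - 97\right) = \left(\left(-38 + \left(13 - 8\right)\right) + 32\right) \left(114 - 97\right) = \left(\left(-38 + 5\right) + 32\right) 17 = \left(-33 + 32\right) 17 = \left(-1\right) 17 = -17$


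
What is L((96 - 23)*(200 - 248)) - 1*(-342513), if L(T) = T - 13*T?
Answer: 384561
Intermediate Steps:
L(T) = -12*T
L((96 - 23)*(200 - 248)) - 1*(-342513) = -12*(96 - 23)*(200 - 248) - 1*(-342513) = -876*(-48) + 342513 = -12*(-3504) + 342513 = 42048 + 342513 = 384561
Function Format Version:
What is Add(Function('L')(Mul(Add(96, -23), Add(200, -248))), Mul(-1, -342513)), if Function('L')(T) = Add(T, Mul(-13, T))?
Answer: 384561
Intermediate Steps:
Function('L')(T) = Mul(-12, T)
Add(Function('L')(Mul(Add(96, -23), Add(200, -248))), Mul(-1, -342513)) = Add(Mul(-12, Mul(Add(96, -23), Add(200, -248))), Mul(-1, -342513)) = Add(Mul(-12, Mul(73, -48)), 342513) = Add(Mul(-12, -3504), 342513) = Add(42048, 342513) = 384561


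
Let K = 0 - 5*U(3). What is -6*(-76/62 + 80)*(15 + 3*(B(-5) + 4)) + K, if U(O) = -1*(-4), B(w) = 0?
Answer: -396224/31 ≈ -12781.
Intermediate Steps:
U(O) = 4
K = -20 (K = 0 - 5*4 = 0 - 20 = -20)
-6*(-76/62 + 80)*(15 + 3*(B(-5) + 4)) + K = -6*(-76/62 + 80)*(15 + 3*(0 + 4)) - 20 = -6*(-76*1/62 + 80)*(15 + 3*4) - 20 = -6*(-38/31 + 80)*(15 + 12) - 20 = -14652*27/31 - 20 = -6*65934/31 - 20 = -395604/31 - 20 = -396224/31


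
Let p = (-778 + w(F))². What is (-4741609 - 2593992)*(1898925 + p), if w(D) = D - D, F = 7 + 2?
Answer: -18369878044609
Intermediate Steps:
F = 9
w(D) = 0
p = 605284 (p = (-778 + 0)² = (-778)² = 605284)
(-4741609 - 2593992)*(1898925 + p) = (-4741609 - 2593992)*(1898925 + 605284) = -7335601*2504209 = -18369878044609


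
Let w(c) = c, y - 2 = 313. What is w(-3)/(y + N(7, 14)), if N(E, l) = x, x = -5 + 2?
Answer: -1/104 ≈ -0.0096154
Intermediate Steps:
x = -3
N(E, l) = -3
y = 315 (y = 2 + 313 = 315)
w(-3)/(y + N(7, 14)) = -3/(315 - 3) = -3/312 = (1/312)*(-3) = -1/104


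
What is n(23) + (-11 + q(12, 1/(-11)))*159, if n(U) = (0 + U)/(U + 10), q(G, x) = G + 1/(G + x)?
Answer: 748087/4323 ≈ 173.05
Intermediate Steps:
n(U) = U/(10 + U)
n(23) + (-11 + q(12, 1/(-11)))*159 = 23/(10 + 23) + (-11 + (1 + 12**2 + 12/(-11))/(12 + 1/(-11)))*159 = 23/33 + (-11 + (1 + 144 + 12*(-1/11))/(12 - 1/11))*159 = 23*(1/33) + (-11 + (1 + 144 - 12/11)/(131/11))*159 = 23/33 + (-11 + (11/131)*(1583/11))*159 = 23/33 + (-11 + 1583/131)*159 = 23/33 + (142/131)*159 = 23/33 + 22578/131 = 748087/4323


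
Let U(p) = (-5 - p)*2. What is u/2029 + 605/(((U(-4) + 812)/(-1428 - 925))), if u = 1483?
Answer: -577442431/328698 ≈ -1756.8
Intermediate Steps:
U(p) = -10 - 2*p
u/2029 + 605/(((U(-4) + 812)/(-1428 - 925))) = 1483/2029 + 605/((((-10 - 2*(-4)) + 812)/(-1428 - 925))) = 1483*(1/2029) + 605/((((-10 + 8) + 812)/(-2353))) = 1483/2029 + 605/(((-2 + 812)*(-1/2353))) = 1483/2029 + 605/((810*(-1/2353))) = 1483/2029 + 605/(-810/2353) = 1483/2029 + 605*(-2353/810) = 1483/2029 - 284713/162 = -577442431/328698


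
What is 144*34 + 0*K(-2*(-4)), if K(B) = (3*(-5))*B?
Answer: 4896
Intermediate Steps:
K(B) = -15*B
144*34 + 0*K(-2*(-4)) = 144*34 + 0*(-(-30)*(-4)) = 4896 + 0*(-15*8) = 4896 + 0*(-120) = 4896 + 0 = 4896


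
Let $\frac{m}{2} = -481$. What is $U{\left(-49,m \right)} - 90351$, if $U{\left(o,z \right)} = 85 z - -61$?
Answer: $-172060$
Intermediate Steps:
$m = -962$ ($m = 2 \left(-481\right) = -962$)
$U{\left(o,z \right)} = 61 + 85 z$ ($U{\left(o,z \right)} = 85 z + 61 = 61 + 85 z$)
$U{\left(-49,m \right)} - 90351 = \left(61 + 85 \left(-962\right)\right) - 90351 = \left(61 - 81770\right) - 90351 = -81709 - 90351 = -172060$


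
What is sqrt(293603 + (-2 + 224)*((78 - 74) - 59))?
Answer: sqrt(281393) ≈ 530.46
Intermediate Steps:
sqrt(293603 + (-2 + 224)*((78 - 74) - 59)) = sqrt(293603 + 222*(4 - 59)) = sqrt(293603 + 222*(-55)) = sqrt(293603 - 12210) = sqrt(281393)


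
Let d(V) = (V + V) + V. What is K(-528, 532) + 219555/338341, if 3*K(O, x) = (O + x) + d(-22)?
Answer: -20318477/1015023 ≈ -20.018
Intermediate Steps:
d(V) = 3*V (d(V) = 2*V + V = 3*V)
K(O, x) = -22 + O/3 + x/3 (K(O, x) = ((O + x) + 3*(-22))/3 = ((O + x) - 66)/3 = (-66 + O + x)/3 = -22 + O/3 + x/3)
K(-528, 532) + 219555/338341 = (-22 + (⅓)*(-528) + (⅓)*532) + 219555/338341 = (-22 - 176 + 532/3) + 219555*(1/338341) = -62/3 + 219555/338341 = -20318477/1015023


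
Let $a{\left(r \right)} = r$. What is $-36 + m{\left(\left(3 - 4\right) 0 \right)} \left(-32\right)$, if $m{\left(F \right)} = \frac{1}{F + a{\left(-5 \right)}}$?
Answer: $- \frac{148}{5} \approx -29.6$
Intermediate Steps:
$m{\left(F \right)} = \frac{1}{-5 + F}$ ($m{\left(F \right)} = \frac{1}{F - 5} = \frac{1}{-5 + F}$)
$-36 + m{\left(\left(3 - 4\right) 0 \right)} \left(-32\right) = -36 + \frac{1}{-5 + \left(3 - 4\right) 0} \left(-32\right) = -36 + \frac{1}{-5 - 0} \left(-32\right) = -36 + \frac{1}{-5 + 0} \left(-32\right) = -36 + \frac{1}{-5} \left(-32\right) = -36 - - \frac{32}{5} = -36 + \frac{32}{5} = - \frac{148}{5}$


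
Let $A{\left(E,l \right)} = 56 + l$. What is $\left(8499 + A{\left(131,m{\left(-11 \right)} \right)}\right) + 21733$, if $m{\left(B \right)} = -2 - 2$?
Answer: $30284$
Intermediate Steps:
$m{\left(B \right)} = -4$
$\left(8499 + A{\left(131,m{\left(-11 \right)} \right)}\right) + 21733 = \left(8499 + \left(56 - 4\right)\right) + 21733 = \left(8499 + 52\right) + 21733 = 8551 + 21733 = 30284$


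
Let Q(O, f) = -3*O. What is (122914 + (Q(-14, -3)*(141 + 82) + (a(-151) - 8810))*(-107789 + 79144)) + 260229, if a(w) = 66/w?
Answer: -2345174457/151 ≈ -1.5531e+7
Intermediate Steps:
(122914 + (Q(-14, -3)*(141 + 82) + (a(-151) - 8810))*(-107789 + 79144)) + 260229 = (122914 + ((-3*(-14))*(141 + 82) + (66/(-151) - 8810))*(-107789 + 79144)) + 260229 = (122914 + (42*223 + (66*(-1/151) - 8810))*(-28645)) + 260229 = (122914 + (9366 + (-66/151 - 8810))*(-28645)) + 260229 = (122914 + (9366 - 1330376/151)*(-28645)) + 260229 = (122914 + (83890/151)*(-28645)) + 260229 = (122914 - 2403029050/151) + 260229 = -2384469036/151 + 260229 = -2345174457/151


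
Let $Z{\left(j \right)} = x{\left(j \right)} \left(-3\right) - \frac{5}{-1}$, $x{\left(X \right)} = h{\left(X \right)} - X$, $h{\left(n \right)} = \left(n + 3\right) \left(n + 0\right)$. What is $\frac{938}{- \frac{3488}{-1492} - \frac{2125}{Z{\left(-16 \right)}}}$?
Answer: $\frac{233365958}{1374249} \approx 169.81$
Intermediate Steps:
$h{\left(n \right)} = n \left(3 + n\right)$ ($h{\left(n \right)} = \left(3 + n\right) n = n \left(3 + n\right)$)
$x{\left(X \right)} = - X + X \left(3 + X\right)$ ($x{\left(X \right)} = X \left(3 + X\right) - X = - X + X \left(3 + X\right)$)
$Z{\left(j \right)} = 5 - 3 j \left(2 + j\right)$ ($Z{\left(j \right)} = j \left(2 + j\right) \left(-3\right) - \frac{5}{-1} = - 3 j \left(2 + j\right) - -5 = - 3 j \left(2 + j\right) + 5 = 5 - 3 j \left(2 + j\right)$)
$\frac{938}{- \frac{3488}{-1492} - \frac{2125}{Z{\left(-16 \right)}}} = \frac{938}{- \frac{3488}{-1492} - \frac{2125}{5 - -96 - 3 \left(-16\right)^{2}}} = \frac{938}{\left(-3488\right) \left(- \frac{1}{1492}\right) - \frac{2125}{5 + 96 - 768}} = \frac{938}{\frac{872}{373} - \frac{2125}{5 + 96 - 768}} = \frac{938}{\frac{872}{373} - \frac{2125}{-667}} = \frac{938}{\frac{872}{373} - - \frac{2125}{667}} = \frac{938}{\frac{872}{373} + \frac{2125}{667}} = \frac{938}{\frac{1374249}{248791}} = 938 \cdot \frac{248791}{1374249} = \frac{233365958}{1374249}$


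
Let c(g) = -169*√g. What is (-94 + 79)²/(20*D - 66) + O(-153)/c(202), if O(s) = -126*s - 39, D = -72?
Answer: -75/502 - 19239*√202/34138 ≈ -8.1592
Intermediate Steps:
O(s) = -39 - 126*s
(-94 + 79)²/(20*D - 66) + O(-153)/c(202) = (-94 + 79)²/(20*(-72) - 66) + (-39 - 126*(-153))/((-169*√202)) = (-15)²/(-1440 - 66) + (-39 + 19278)*(-√202/34138) = 225/(-1506) + 19239*(-√202/34138) = 225*(-1/1506) - 19239*√202/34138 = -75/502 - 19239*√202/34138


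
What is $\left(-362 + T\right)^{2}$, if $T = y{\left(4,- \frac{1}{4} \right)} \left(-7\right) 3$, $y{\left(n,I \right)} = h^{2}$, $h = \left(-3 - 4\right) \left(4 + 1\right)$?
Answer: $680531569$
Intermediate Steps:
$h = -35$ ($h = \left(-7\right) 5 = -35$)
$y{\left(n,I \right)} = 1225$ ($y{\left(n,I \right)} = \left(-35\right)^{2} = 1225$)
$T = -25725$ ($T = 1225 \left(-7\right) 3 = \left(-8575\right) 3 = -25725$)
$\left(-362 + T\right)^{2} = \left(-362 - 25725\right)^{2} = \left(-26087\right)^{2} = 680531569$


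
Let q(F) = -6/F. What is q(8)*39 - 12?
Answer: -165/4 ≈ -41.250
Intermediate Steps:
q(8)*39 - 12 = -6/8*39 - 12 = -6*⅛*39 - 12 = -¾*39 - 12 = -117/4 - 12 = -165/4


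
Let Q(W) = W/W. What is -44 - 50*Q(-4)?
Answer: -94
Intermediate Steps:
Q(W) = 1
-44 - 50*Q(-4) = -44 - 50*1 = -44 - 50 = -94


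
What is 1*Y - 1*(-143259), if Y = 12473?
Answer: 155732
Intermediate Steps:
1*Y - 1*(-143259) = 1*12473 - 1*(-143259) = 12473 + 143259 = 155732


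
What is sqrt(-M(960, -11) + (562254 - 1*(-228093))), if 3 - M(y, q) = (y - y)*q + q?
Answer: sqrt(790333) ≈ 889.01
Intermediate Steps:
M(y, q) = 3 - q (M(y, q) = 3 - ((y - y)*q + q) = 3 - (0*q + q) = 3 - (0 + q) = 3 - q)
sqrt(-M(960, -11) + (562254 - 1*(-228093))) = sqrt(-(3 - 1*(-11)) + (562254 - 1*(-228093))) = sqrt(-(3 + 11) + (562254 + 228093)) = sqrt(-1*14 + 790347) = sqrt(-14 + 790347) = sqrt(790333)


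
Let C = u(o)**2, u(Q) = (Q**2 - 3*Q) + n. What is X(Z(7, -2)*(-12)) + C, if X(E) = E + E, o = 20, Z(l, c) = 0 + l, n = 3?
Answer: 117481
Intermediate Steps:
Z(l, c) = l
u(Q) = 3 + Q**2 - 3*Q (u(Q) = (Q**2 - 3*Q) + 3 = 3 + Q**2 - 3*Q)
C = 117649 (C = (3 + 20**2 - 3*20)**2 = (3 + 400 - 60)**2 = 343**2 = 117649)
X(E) = 2*E
X(Z(7, -2)*(-12)) + C = 2*(7*(-12)) + 117649 = 2*(-84) + 117649 = -168 + 117649 = 117481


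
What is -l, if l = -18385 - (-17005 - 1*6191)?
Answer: -4811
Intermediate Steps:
l = 4811 (l = -18385 - (-17005 - 6191) = -18385 - 1*(-23196) = -18385 + 23196 = 4811)
-l = -1*4811 = -4811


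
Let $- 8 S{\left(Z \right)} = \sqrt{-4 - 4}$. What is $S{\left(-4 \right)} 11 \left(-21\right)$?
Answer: $\frac{231 i \sqrt{2}}{4} \approx 81.671 i$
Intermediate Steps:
$S{\left(Z \right)} = - \frac{i \sqrt{2}}{4}$ ($S{\left(Z \right)} = - \frac{\sqrt{-4 - 4}}{8} = - \frac{\sqrt{-8}}{8} = - \frac{2 i \sqrt{2}}{8} = - \frac{i \sqrt{2}}{4}$)
$S{\left(-4 \right)} 11 \left(-21\right) = - \frac{i \sqrt{2}}{4} \cdot 11 \left(-21\right) = - \frac{11 i \sqrt{2}}{4} \left(-21\right) = \frac{231 i \sqrt{2}}{4}$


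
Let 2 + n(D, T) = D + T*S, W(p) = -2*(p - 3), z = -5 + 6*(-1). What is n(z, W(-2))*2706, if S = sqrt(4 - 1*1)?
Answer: -35178 + 27060*sqrt(3) ≈ 11691.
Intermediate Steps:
z = -11 (z = -5 - 6 = -11)
W(p) = 6 - 2*p (W(p) = -2*(-3 + p) = 6 - 2*p)
S = sqrt(3) (S = sqrt(4 - 1) = sqrt(3) ≈ 1.7320)
n(D, T) = -2 + D + T*sqrt(3) (n(D, T) = -2 + (D + T*sqrt(3)) = -2 + D + T*sqrt(3))
n(z, W(-2))*2706 = (-2 - 11 + (6 - 2*(-2))*sqrt(3))*2706 = (-2 - 11 + (6 + 4)*sqrt(3))*2706 = (-2 - 11 + 10*sqrt(3))*2706 = (-13 + 10*sqrt(3))*2706 = -35178 + 27060*sqrt(3)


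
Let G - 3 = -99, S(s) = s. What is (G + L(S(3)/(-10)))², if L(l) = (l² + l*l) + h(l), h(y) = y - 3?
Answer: 6140484/625 ≈ 9824.8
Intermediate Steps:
G = -96 (G = 3 - 99 = -96)
h(y) = -3 + y
L(l) = -3 + l + 2*l² (L(l) = (l² + l*l) + (-3 + l) = (l² + l²) + (-3 + l) = 2*l² + (-3 + l) = -3 + l + 2*l²)
(G + L(S(3)/(-10)))² = (-96 + (-3 + 3/(-10) + 2*(3/(-10))²))² = (-96 + (-3 + 3*(-⅒) + 2*(3*(-⅒))²))² = (-96 + (-3 - 3/10 + 2*(-3/10)²))² = (-96 + (-3 - 3/10 + 2*(9/100)))² = (-96 + (-3 - 3/10 + 9/50))² = (-96 - 78/25)² = (-2478/25)² = 6140484/625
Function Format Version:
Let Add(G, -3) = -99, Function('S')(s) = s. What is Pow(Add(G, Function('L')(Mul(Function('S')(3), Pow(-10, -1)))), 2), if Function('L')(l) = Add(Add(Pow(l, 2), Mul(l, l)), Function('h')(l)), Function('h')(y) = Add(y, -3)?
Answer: Rational(6140484, 625) ≈ 9824.8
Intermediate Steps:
G = -96 (G = Add(3, -99) = -96)
Function('h')(y) = Add(-3, y)
Function('L')(l) = Add(-3, l, Mul(2, Pow(l, 2))) (Function('L')(l) = Add(Add(Pow(l, 2), Mul(l, l)), Add(-3, l)) = Add(Add(Pow(l, 2), Pow(l, 2)), Add(-3, l)) = Add(Mul(2, Pow(l, 2)), Add(-3, l)) = Add(-3, l, Mul(2, Pow(l, 2))))
Pow(Add(G, Function('L')(Mul(Function('S')(3), Pow(-10, -1)))), 2) = Pow(Add(-96, Add(-3, Mul(3, Pow(-10, -1)), Mul(2, Pow(Mul(3, Pow(-10, -1)), 2)))), 2) = Pow(Add(-96, Add(-3, Mul(3, Rational(-1, 10)), Mul(2, Pow(Mul(3, Rational(-1, 10)), 2)))), 2) = Pow(Add(-96, Add(-3, Rational(-3, 10), Mul(2, Pow(Rational(-3, 10), 2)))), 2) = Pow(Add(-96, Add(-3, Rational(-3, 10), Mul(2, Rational(9, 100)))), 2) = Pow(Add(-96, Add(-3, Rational(-3, 10), Rational(9, 50))), 2) = Pow(Add(-96, Rational(-78, 25)), 2) = Pow(Rational(-2478, 25), 2) = Rational(6140484, 625)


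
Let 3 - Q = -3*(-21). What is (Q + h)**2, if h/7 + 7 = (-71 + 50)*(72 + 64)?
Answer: 404050201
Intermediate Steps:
Q = -60 (Q = 3 - (-3)*(-21) = 3 - 1*63 = 3 - 63 = -60)
h = -20041 (h = -49 + 7*((-71 + 50)*(72 + 64)) = -49 + 7*(-21*136) = -49 + 7*(-2856) = -49 - 19992 = -20041)
(Q + h)**2 = (-60 - 20041)**2 = (-20101)**2 = 404050201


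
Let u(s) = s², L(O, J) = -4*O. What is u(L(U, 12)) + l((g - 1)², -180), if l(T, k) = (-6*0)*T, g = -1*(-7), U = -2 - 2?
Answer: 256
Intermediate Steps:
U = -4
g = 7
l(T, k) = 0 (l(T, k) = 0*T = 0)
u(L(U, 12)) + l((g - 1)², -180) = (-4*(-4))² + 0 = 16² + 0 = 256 + 0 = 256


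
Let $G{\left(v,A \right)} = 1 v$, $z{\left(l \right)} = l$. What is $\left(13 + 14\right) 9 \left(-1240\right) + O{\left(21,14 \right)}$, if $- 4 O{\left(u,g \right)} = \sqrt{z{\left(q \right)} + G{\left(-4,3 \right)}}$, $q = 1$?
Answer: $-301320 - \frac{i \sqrt{3}}{4} \approx -3.0132 \cdot 10^{5} - 0.43301 i$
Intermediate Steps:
$G{\left(v,A \right)} = v$
$O{\left(u,g \right)} = - \frac{i \sqrt{3}}{4}$ ($O{\left(u,g \right)} = - \frac{\sqrt{1 - 4}}{4} = - \frac{\sqrt{-3}}{4} = - \frac{i \sqrt{3}}{4}$)
$\left(13 + 14\right) 9 \left(-1240\right) + O{\left(21,14 \right)} = \left(13 + 14\right) 9 \left(-1240\right) - \frac{i \sqrt{3}}{4} = 27 \cdot 9 \left(-1240\right) - \frac{i \sqrt{3}}{4} = 243 \left(-1240\right) - \frac{i \sqrt{3}}{4} = -301320 - \frac{i \sqrt{3}}{4}$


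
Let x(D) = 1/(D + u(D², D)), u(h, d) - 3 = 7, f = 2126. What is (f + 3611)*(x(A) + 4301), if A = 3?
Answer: 320778618/13 ≈ 2.4675e+7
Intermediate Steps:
u(h, d) = 10 (u(h, d) = 3 + 7 = 10)
x(D) = 1/(10 + D) (x(D) = 1/(D + 10) = 1/(10 + D))
(f + 3611)*(x(A) + 4301) = (2126 + 3611)*(1/(10 + 3) + 4301) = 5737*(1/13 + 4301) = 5737*(55914/13) = 320778618/13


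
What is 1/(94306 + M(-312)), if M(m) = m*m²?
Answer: -1/30277022 ≈ -3.3028e-8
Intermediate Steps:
M(m) = m³
1/(94306 + M(-312)) = 1/(94306 + (-312)³) = 1/(94306 - 30371328) = 1/(-30277022) = -1/30277022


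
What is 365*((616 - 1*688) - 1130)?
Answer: -438730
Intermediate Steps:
365*((616 - 1*688) - 1130) = 365*((616 - 688) - 1130) = 365*(-72 - 1130) = 365*(-1202) = -438730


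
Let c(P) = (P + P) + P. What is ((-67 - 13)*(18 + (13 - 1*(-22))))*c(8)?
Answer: -101760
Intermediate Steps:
c(P) = 3*P (c(P) = 2*P + P = 3*P)
((-67 - 13)*(18 + (13 - 1*(-22))))*c(8) = ((-67 - 13)*(18 + (13 - 1*(-22))))*(3*8) = -80*(18 + (13 + 22))*24 = -80*(18 + 35)*24 = -80*53*24 = -4240*24 = -101760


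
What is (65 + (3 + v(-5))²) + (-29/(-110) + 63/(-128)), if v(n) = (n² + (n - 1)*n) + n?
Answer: 20231351/7040 ≈ 2873.8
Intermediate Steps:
v(n) = n + n² + n*(-1 + n) (v(n) = (n² + (-1 + n)*n) + n = (n² + n*(-1 + n)) + n = n + n² + n*(-1 + n))
(65 + (3 + v(-5))²) + (-29/(-110) + 63/(-128)) = (65 + (3 + 2*(-5)²)²) + (-29/(-110) + 63/(-128)) = (65 + (3 + 2*25)²) + (-29*(-1/110) + 63*(-1/128)) = (65 + (3 + 50)²) + (29/110 - 63/128) = (65 + 53²) - 1609/7040 = (65 + 2809) - 1609/7040 = 2874 - 1609/7040 = 20231351/7040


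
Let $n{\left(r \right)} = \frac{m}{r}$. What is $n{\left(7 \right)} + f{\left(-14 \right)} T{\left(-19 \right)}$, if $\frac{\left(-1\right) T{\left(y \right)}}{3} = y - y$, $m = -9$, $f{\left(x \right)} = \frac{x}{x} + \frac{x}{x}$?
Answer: $- \frac{9}{7} \approx -1.2857$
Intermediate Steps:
$f{\left(x \right)} = 2$ ($f{\left(x \right)} = 1 + 1 = 2$)
$n{\left(r \right)} = - \frac{9}{r}$
$T{\left(y \right)} = 0$ ($T{\left(y \right)} = - 3 \left(y - y\right) = \left(-3\right) 0 = 0$)
$n{\left(7 \right)} + f{\left(-14 \right)} T{\left(-19 \right)} = - \frac{9}{7} + 2 \cdot 0 = \left(-9\right) \frac{1}{7} + 0 = - \frac{9}{7} + 0 = - \frac{9}{7}$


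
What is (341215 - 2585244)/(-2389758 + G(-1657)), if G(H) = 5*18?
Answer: 2244029/2389668 ≈ 0.93905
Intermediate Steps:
G(H) = 90
(341215 - 2585244)/(-2389758 + G(-1657)) = (341215 - 2585244)/(-2389758 + 90) = -2244029/(-2389668) = -2244029*(-1/2389668) = 2244029/2389668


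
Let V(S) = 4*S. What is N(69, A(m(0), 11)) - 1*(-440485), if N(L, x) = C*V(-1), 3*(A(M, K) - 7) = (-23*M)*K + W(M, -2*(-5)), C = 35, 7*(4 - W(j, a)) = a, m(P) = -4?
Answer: 440345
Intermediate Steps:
W(j, a) = 4 - a/7
A(M, K) = 55/7 - 23*K*M/3 (A(M, K) = 7 + ((-23*M)*K + (4 - (-2)*(-5)/7))/3 = 7 + (-23*K*M + (4 - ⅐*10))/3 = 7 + (-23*K*M + (4 - 10/7))/3 = 7 + (-23*K*M + 18/7)/3 = 7 + (18/7 - 23*K*M)/3 = 7 + (6/7 - 23*K*M/3) = 55/7 - 23*K*M/3)
N(L, x) = -140 (N(L, x) = 35*(4*(-1)) = 35*(-4) = -140)
N(69, A(m(0), 11)) - 1*(-440485) = -140 - 1*(-440485) = -140 + 440485 = 440345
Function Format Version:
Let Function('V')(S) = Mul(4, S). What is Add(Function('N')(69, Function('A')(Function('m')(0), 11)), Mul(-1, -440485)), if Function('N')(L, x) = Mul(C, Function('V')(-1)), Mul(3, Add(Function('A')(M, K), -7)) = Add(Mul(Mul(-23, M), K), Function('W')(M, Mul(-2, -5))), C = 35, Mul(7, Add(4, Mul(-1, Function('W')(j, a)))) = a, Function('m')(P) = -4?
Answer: 440345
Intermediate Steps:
Function('W')(j, a) = Add(4, Mul(Rational(-1, 7), a))
Function('A')(M, K) = Add(Rational(55, 7), Mul(Rational(-23, 3), K, M)) (Function('A')(M, K) = Add(7, Mul(Rational(1, 3), Add(Mul(Mul(-23, M), K), Add(4, Mul(Rational(-1, 7), Mul(-2, -5)))))) = Add(7, Mul(Rational(1, 3), Add(Mul(-23, K, M), Add(4, Mul(Rational(-1, 7), 10))))) = Add(7, Mul(Rational(1, 3), Add(Mul(-23, K, M), Add(4, Rational(-10, 7))))) = Add(7, Mul(Rational(1, 3), Add(Mul(-23, K, M), Rational(18, 7)))) = Add(7, Mul(Rational(1, 3), Add(Rational(18, 7), Mul(-23, K, M)))) = Add(7, Add(Rational(6, 7), Mul(Rational(-23, 3), K, M))) = Add(Rational(55, 7), Mul(Rational(-23, 3), K, M)))
Function('N')(L, x) = -140 (Function('N')(L, x) = Mul(35, Mul(4, -1)) = Mul(35, -4) = -140)
Add(Function('N')(69, Function('A')(Function('m')(0), 11)), Mul(-1, -440485)) = Add(-140, Mul(-1, -440485)) = Add(-140, 440485) = 440345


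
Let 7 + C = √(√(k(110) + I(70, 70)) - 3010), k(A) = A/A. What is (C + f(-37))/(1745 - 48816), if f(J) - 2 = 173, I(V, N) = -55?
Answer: -168/47071 - √(-3010 + 3*I*√6)/47071 ≈ -0.0035705 - 0.0011655*I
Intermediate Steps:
k(A) = 1
f(J) = 175 (f(J) = 2 + 173 = 175)
C = -7 + √(-3010 + 3*I*√6) (C = -7 + √(√(1 - 55) - 3010) = -7 + √(√(-54) - 3010) = -7 + √(3*I*√6 - 3010) = -7 + √(-3010 + 3*I*√6) ≈ -6.933 + 54.864*I)
(C + f(-37))/(1745 - 48816) = ((-7 + √(-3010 + 3*I*√6)) + 175)/(1745 - 48816) = (168 + √(-3010 + 3*I*√6))/(-47071) = (168 + √(-3010 + 3*I*√6))*(-1/47071) = -168/47071 - √(-3010 + 3*I*√6)/47071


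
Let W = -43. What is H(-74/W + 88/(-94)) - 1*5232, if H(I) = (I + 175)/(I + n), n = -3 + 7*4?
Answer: -272289491/52111 ≈ -5225.2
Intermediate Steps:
n = 25 (n = -3 + 28 = 25)
H(I) = (175 + I)/(25 + I) (H(I) = (I + 175)/(I + 25) = (175 + I)/(25 + I))
H(-74/W + 88/(-94)) - 1*5232 = (175 + (-74/(-43) + 88/(-94)))/(25 + (-74/(-43) + 88/(-94))) - 1*5232 = (175 + (-74*(-1/43) + 88*(-1/94)))/(25 + (-74*(-1/43) + 88*(-1/94))) - 5232 = (175 + (74/43 - 44/47))/(25 + (74/43 - 44/47)) - 5232 = (175 + 1586/2021)/(25 + 1586/2021) - 5232 = (355261/2021)/(52111/2021) - 5232 = (2021/52111)*(355261/2021) - 5232 = 355261/52111 - 5232 = -272289491/52111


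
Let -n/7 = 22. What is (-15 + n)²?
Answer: 28561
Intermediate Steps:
n = -154 (n = -7*22 = -154)
(-15 + n)² = (-15 - 154)² = (-169)² = 28561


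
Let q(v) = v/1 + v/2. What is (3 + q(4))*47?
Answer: 423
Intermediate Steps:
q(v) = 3*v/2 (q(v) = v*1 + v*(½) = v + v/2 = 3*v/2)
(3 + q(4))*47 = (3 + (3/2)*4)*47 = (3 + 6)*47 = 9*47 = 423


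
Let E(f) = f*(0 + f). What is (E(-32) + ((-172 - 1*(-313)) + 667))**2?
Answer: 3356224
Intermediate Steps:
E(f) = f**2 (E(f) = f*f = f**2)
(E(-32) + ((-172 - 1*(-313)) + 667))**2 = ((-32)**2 + ((-172 - 1*(-313)) + 667))**2 = (1024 + ((-172 + 313) + 667))**2 = (1024 + (141 + 667))**2 = (1024 + 808)**2 = 1832**2 = 3356224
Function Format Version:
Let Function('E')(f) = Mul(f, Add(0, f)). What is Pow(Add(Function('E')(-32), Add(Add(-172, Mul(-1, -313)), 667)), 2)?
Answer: 3356224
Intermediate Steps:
Function('E')(f) = Pow(f, 2) (Function('E')(f) = Mul(f, f) = Pow(f, 2))
Pow(Add(Function('E')(-32), Add(Add(-172, Mul(-1, -313)), 667)), 2) = Pow(Add(Pow(-32, 2), Add(Add(-172, Mul(-1, -313)), 667)), 2) = Pow(Add(1024, Add(Add(-172, 313), 667)), 2) = Pow(Add(1024, Add(141, 667)), 2) = Pow(Add(1024, 808), 2) = Pow(1832, 2) = 3356224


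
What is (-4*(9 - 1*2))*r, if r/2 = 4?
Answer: -224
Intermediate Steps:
r = 8 (r = 2*4 = 8)
(-4*(9 - 1*2))*r = -4*(9 - 1*2)*8 = -4*(9 - 2)*8 = -4*7*8 = -28*8 = -224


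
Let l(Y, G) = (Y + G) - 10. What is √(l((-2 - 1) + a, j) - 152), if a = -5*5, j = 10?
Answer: 6*I*√5 ≈ 13.416*I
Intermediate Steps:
a = -25
l(Y, G) = -10 + G + Y (l(Y, G) = (G + Y) - 10 = -10 + G + Y)
√(l((-2 - 1) + a, j) - 152) = √((-10 + 10 + ((-2 - 1) - 25)) - 152) = √((-10 + 10 + (-3 - 25)) - 152) = √((-10 + 10 - 28) - 152) = √(-28 - 152) = √(-180) = 6*I*√5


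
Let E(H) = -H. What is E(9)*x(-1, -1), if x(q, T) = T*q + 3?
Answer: -36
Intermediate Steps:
x(q, T) = 3 + T*q
E(9)*x(-1, -1) = (-1*9)*(3 - 1*(-1)) = -9*(3 + 1) = -9*4 = -36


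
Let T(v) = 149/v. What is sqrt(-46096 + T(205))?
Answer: I*sqrt(1937153855)/205 ≈ 214.7*I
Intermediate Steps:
sqrt(-46096 + T(205)) = sqrt(-46096 + 149/205) = sqrt(-9449531/205) = I*sqrt(1937153855)/205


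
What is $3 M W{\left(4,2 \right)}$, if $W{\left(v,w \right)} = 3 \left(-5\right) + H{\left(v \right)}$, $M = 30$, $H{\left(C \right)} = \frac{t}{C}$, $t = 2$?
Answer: $-1305$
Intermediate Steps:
$H{\left(C \right)} = \frac{2}{C}$
$W{\left(v,w \right)} = -15 + \frac{2}{v}$ ($W{\left(v,w \right)} = 3 \left(-5\right) + \frac{2}{v} = -15 + \frac{2}{v}$)
$3 M W{\left(4,2 \right)} = 3 \cdot 30 \left(-15 + \frac{2}{4}\right) = 90 \left(-15 + 2 \cdot \frac{1}{4}\right) = 90 \left(-15 + \frac{1}{2}\right) = 90 \left(- \frac{29}{2}\right) = -1305$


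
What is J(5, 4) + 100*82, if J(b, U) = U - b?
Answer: 8199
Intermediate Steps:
J(5, 4) + 100*82 = (4 - 1*5) + 100*82 = (4 - 5) + 8200 = -1 + 8200 = 8199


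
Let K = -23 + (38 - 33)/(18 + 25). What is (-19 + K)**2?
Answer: 3243601/1849 ≈ 1754.2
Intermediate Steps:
K = -984/43 (K = -23 + 5/43 = -984/43 ≈ -22.884)
(-19 + K)**2 = (-19 - 984/43)**2 = (-1801/43)**2 = 3243601/1849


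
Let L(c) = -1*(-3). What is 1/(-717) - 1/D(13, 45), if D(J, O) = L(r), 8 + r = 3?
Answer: -80/239 ≈ -0.33473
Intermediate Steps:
r = -5 (r = -8 + 3 = -5)
L(c) = 3
D(J, O) = 3
1/(-717) - 1/D(13, 45) = 1/(-717) - 1/3 = -1/717 - 1*⅓ = -1/717 - ⅓ = -80/239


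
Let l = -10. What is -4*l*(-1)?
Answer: -40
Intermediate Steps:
-4*l*(-1) = -4*(-10)*(-1) = 40*(-1) = -40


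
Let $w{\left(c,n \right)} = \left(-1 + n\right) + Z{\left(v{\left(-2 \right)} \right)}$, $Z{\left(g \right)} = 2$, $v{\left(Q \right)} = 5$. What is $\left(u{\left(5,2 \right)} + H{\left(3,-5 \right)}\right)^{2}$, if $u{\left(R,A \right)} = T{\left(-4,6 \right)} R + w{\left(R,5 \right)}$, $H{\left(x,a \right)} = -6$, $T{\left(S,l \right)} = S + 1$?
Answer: $225$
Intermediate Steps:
$T{\left(S,l \right)} = 1 + S$
$w{\left(c,n \right)} = 1 + n$ ($w{\left(c,n \right)} = \left(-1 + n\right) + 2 = 1 + n$)
$u{\left(R,A \right)} = 6 - 3 R$ ($u{\left(R,A \right)} = \left(1 - 4\right) R + \left(1 + 5\right) = - 3 R + 6 = 6 - 3 R$)
$\left(u{\left(5,2 \right)} + H{\left(3,-5 \right)}\right)^{2} = \left(\left(6 - 15\right) - 6\right)^{2} = \left(-9 - 6\right)^{2} = \left(-15\right)^{2} = 225$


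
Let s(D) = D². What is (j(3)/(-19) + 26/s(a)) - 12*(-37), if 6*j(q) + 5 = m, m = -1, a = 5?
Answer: 211419/475 ≈ 445.09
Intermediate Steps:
j(q) = -1 (j(q) = -⅚ + (⅙)*(-1) = -⅚ - ⅙ = -1)
(j(3)/(-19) + 26/s(a)) - 12*(-37) = (-1/(-19) + 26/(5²)) - 12*(-37) = (-1*(-1/19) + 26/25) + 444 = (1/19 + 26*(1/25)) + 444 = (1/19 + 26/25) + 444 = 519/475 + 444 = 211419/475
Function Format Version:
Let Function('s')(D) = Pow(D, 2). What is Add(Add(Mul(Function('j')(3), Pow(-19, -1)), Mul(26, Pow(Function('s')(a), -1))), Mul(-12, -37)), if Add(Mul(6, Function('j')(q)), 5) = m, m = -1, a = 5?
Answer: Rational(211419, 475) ≈ 445.09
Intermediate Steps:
Function('j')(q) = -1 (Function('j')(q) = Add(Rational(-5, 6), Mul(Rational(1, 6), -1)) = Add(Rational(-5, 6), Rational(-1, 6)) = -1)
Add(Add(Mul(Function('j')(3), Pow(-19, -1)), Mul(26, Pow(Function('s')(a), -1))), Mul(-12, -37)) = Add(Add(Mul(-1, Pow(-19, -1)), Mul(26, Pow(Pow(5, 2), -1))), Mul(-12, -37)) = Add(Add(Mul(-1, Rational(-1, 19)), Mul(26, Pow(25, -1))), 444) = Add(Add(Rational(1, 19), Mul(26, Rational(1, 25))), 444) = Add(Add(Rational(1, 19), Rational(26, 25)), 444) = Add(Rational(519, 475), 444) = Rational(211419, 475)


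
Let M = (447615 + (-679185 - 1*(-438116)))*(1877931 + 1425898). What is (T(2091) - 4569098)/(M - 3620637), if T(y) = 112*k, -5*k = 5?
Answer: -4569210/682389043997 ≈ -6.6959e-6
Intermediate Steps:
k = -1 (k = -⅕*5 = -1)
T(y) = -112 (T(y) = 112*(-1) = -112)
M = 682392664634 (M = (447615 + (-679185 + 438116))*3303829 = (447615 - 241069)*3303829 = 206546*3303829 = 682392664634)
(T(2091) - 4569098)/(M - 3620637) = (-112 - 4569098)/(682392664634 - 3620637) = -4569210/682389043997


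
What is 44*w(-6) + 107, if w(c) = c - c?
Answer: 107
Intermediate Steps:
w(c) = 0
44*w(-6) + 107 = 44*0 + 107 = 0 + 107 = 107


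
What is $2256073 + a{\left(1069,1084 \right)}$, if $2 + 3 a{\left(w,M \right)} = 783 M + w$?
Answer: $\frac{7618058}{3} \approx 2.5394 \cdot 10^{6}$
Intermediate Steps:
$a{\left(w,M \right)} = - \frac{2}{3} + 261 M + \frac{w}{3}$ ($a{\left(w,M \right)} = - \frac{2}{3} + \frac{783 M + w}{3} = - \frac{2}{3} + \frac{w + 783 M}{3} = - \frac{2}{3} + \left(261 M + \frac{w}{3}\right) = - \frac{2}{3} + 261 M + \frac{w}{3}$)
$2256073 + a{\left(1069,1084 \right)} = 2256073 + \left(- \frac{2}{3} + 261 \cdot 1084 + \frac{1}{3} \cdot 1069\right) = 2256073 + \left(- \frac{2}{3} + 282924 + \frac{1069}{3}\right) = 2256073 + \frac{849839}{3} = \frac{7618058}{3}$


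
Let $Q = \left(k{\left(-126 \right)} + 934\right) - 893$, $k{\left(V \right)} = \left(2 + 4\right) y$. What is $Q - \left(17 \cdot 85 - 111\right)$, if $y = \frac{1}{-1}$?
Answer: $-1299$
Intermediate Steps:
$y = -1$
$k{\left(V \right)} = -6$ ($k{\left(V \right)} = \left(2 + 4\right) \left(-1\right) = 6 \left(-1\right) = -6$)
$Q = 35$ ($Q = \left(-6 + 934\right) - 893 = 928 - 893 = 35$)
$Q - \left(17 \cdot 85 - 111\right) = 35 - \left(17 \cdot 85 - 111\right) = 35 - \left(1445 - 111\right) = 35 - 1334 = -1299$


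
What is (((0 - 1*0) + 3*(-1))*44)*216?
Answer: -28512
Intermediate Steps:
(((0 - 1*0) + 3*(-1))*44)*216 = (((0 + 0) - 3)*44)*216 = ((0 - 3)*44)*216 = -3*44*216 = -132*216 = -28512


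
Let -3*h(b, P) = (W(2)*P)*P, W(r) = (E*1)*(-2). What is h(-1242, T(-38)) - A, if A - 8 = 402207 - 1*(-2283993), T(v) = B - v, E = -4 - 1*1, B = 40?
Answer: -2706488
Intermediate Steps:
E = -5 (E = -4 - 1 = -5)
T(v) = 40 - v
W(r) = 10 (W(r) = -5*1*(-2) = -5*(-2) = 10)
h(b, P) = -10*P²/3 (h(b, P) = -10*P*P/3 = -10*P²/3)
A = 2686208 (A = 8 + (402207 - 1*(-2283993)) = 8 + (402207 + 2283993) = 8 + 2686200 = 2686208)
h(-1242, T(-38)) - A = -10*(40 - 1*(-38))²/3 - 1*2686208 = -10*(40 + 38)²/3 - 2686208 = -10/3*78² - 2686208 = -10/3*6084 - 2686208 = -20280 - 2686208 = -2706488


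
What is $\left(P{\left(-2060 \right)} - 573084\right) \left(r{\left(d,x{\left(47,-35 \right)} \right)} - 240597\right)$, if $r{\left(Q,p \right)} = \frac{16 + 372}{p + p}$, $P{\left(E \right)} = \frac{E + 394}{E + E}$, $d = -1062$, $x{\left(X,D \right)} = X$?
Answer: $\frac{2669904996441611}{19364} \approx 1.3788 \cdot 10^{11}$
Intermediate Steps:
$P{\left(E \right)} = \frac{394 + E}{2 E}$
$r{\left(Q,p \right)} = \frac{194}{p}$ ($r{\left(Q,p \right)} = \frac{388}{2 p} = 388 \frac{1}{2 p} = \frac{194}{p}$)
$\left(P{\left(-2060 \right)} - 573084\right) \left(r{\left(d,x{\left(47,-35 \right)} \right)} - 240597\right) = \left(\frac{394 - 2060}{2 \left(-2060\right)} - 573084\right) \left(\frac{194}{47} - 240597\right) = \left(\frac{1}{2} \left(- \frac{1}{2060}\right) \left(-1666\right) - 573084\right) \left(194 \cdot \frac{1}{47} - 240597\right) = \left(\frac{833}{2060} - 573084\right) \left(\frac{194}{47} - 240597\right) = \left(- \frac{1180552207}{2060}\right) \left(- \frac{11307865}{47}\right) = \frac{2669904996441611}{19364}$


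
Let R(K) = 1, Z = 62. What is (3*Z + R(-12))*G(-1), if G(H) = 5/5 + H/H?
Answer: 374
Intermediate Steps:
G(H) = 2 (G(H) = 5*(⅕) + 1 = 1 + 1 = 2)
(3*Z + R(-12))*G(-1) = (3*62 + 1)*2 = (186 + 1)*2 = 187*2 = 374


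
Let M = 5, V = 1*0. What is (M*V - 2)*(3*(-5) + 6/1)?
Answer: 18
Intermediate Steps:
V = 0
(M*V - 2)*(3*(-5) + 6/1) = (5*0 - 2)*(3*(-5) + 6/1) = (0 - 2)*(-15 + 6*1) = -2*(-15 + 6) = -2*(-9) = 18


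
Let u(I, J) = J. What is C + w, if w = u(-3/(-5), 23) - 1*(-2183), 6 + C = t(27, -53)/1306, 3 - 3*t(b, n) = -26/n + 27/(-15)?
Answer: 1142097571/519135 ≈ 2200.0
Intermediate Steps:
t(b, n) = 8/5 + 26/(3*n) (t(b, n) = 1 - (-26/n + 27/(-15))/3 = 1 - (-26/n + 27*(-1/15))/3 = 1 - (-26/n - 9/5)/3 = 1 - (-9/5 - 26/n)/3 = 1 + (⅗ + 26/(3*n)) = 8/5 + 26/(3*n))
C = -3114239/519135 (C = -6 + ((2/15)*(65 + 12*(-53))/(-53))/1306 = -6 + ((2/15)*(-1/53)*(65 - 636))*(1/1306) = -6 + ((2/15)*(-1/53)*(-571))*(1/1306) = -6 + (1142/795)*(1/1306) = -6 + 571/519135 = -3114239/519135 ≈ -5.9989)
w = 2206 (w = 23 - 1*(-2183) = 23 + 2183 = 2206)
C + w = -3114239/519135 + 2206 = 1142097571/519135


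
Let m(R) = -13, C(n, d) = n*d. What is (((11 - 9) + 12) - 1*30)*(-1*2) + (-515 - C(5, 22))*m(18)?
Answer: 8157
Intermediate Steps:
C(n, d) = d*n
(((11 - 9) + 12) - 1*30)*(-1*2) + (-515 - C(5, 22))*m(18) = (((11 - 9) + 12) - 1*30)*(-1*2) + (-515 - 22*5)*(-13) = ((2 + 12) - 30)*(-2) + (-515 - 1*110)*(-13) = (14 - 30)*(-2) + (-515 - 110)*(-13) = -16*(-2) - 625*(-13) = 32 + 8125 = 8157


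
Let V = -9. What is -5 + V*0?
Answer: -5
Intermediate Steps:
-5 + V*0 = -5 - 9*0 = -5 + 0 = -5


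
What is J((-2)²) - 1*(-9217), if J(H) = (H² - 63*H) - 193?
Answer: 8788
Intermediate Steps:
J(H) = -193 + H² - 63*H
J((-2)²) - 1*(-9217) = (-193 + ((-2)²)² - 63*(-2)²) - 1*(-9217) = (-193 + 4² - 63*4) + 9217 = (-193 + 16 - 252) + 9217 = -429 + 9217 = 8788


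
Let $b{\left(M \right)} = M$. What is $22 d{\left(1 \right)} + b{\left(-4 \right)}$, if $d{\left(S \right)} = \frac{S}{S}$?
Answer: $18$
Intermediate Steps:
$d{\left(S \right)} = 1$
$22 d{\left(1 \right)} + b{\left(-4 \right)} = 22 \cdot 1 - 4 = 22 - 4 = 18$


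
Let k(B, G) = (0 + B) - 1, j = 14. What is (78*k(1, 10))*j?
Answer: 0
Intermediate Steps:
k(B, G) = -1 + B (k(B, G) = B - 1 = -1 + B)
(78*k(1, 10))*j = (78*(-1 + 1))*14 = (78*0)*14 = 0*14 = 0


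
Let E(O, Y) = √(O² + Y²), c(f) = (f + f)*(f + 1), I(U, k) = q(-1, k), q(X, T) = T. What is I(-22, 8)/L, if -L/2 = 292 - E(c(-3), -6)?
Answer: -292/21271 - 6*√5/21271 ≈ -0.014358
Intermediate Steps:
I(U, k) = k
c(f) = 2*f*(1 + f) (c(f) = (2*f)*(1 + f) = 2*f*(1 + f))
L = -584 + 12*√5 (L = -2*(292 - √((2*(-3)*(1 - 3))² + (-6)²)) = -2*(292 - √((2*(-3)*(-2))² + 36)) = -2*(292 - √(12² + 36)) = -2*(292 - √(144 + 36)) = -2*(292 - √180) = -2*(292 - 6*√5) = -584 + 12*√5 ≈ -557.17)
I(-22, 8)/L = 8/(-584 + 12*√5)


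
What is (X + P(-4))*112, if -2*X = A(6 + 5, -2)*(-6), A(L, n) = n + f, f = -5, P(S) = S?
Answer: -2800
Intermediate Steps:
A(L, n) = -5 + n (A(L, n) = n - 5 = -5 + n)
X = -21 (X = -(-5 - 2)*(-6)/2 = -(-7)*(-6)/2 = -1/2*42 = -21)
(X + P(-4))*112 = (-21 - 4)*112 = -25*112 = -2800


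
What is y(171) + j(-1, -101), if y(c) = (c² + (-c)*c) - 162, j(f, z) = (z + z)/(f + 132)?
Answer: -21424/131 ≈ -163.54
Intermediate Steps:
j(f, z) = 2*z/(132 + f) (j(f, z) = (2*z)/(132 + f) = 2*z/(132 + f))
y(c) = -162 (y(c) = (c² - c²) - 162 = 0 - 162 = -162)
y(171) + j(-1, -101) = -162 + 2*(-101)/(132 - 1) = -162 + 2*(-101)/131 = -162 + 2*(-101)*(1/131) = -162 - 202/131 = -21424/131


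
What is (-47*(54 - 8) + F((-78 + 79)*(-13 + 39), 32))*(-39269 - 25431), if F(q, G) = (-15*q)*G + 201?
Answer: 934332700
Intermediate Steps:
F(q, G) = 201 - 15*G*q (F(q, G) = -15*G*q + 201 = 201 - 15*G*q)
(-47*(54 - 8) + F((-78 + 79)*(-13 + 39), 32))*(-39269 - 25431) = (-47*(54 - 8) + (201 - 15*32*(-78 + 79)*(-13 + 39)))*(-39269 - 25431) = (-47*46 + (201 - 15*32*1*26))*(-64700) = (-2162 + (201 - 15*32*26))*(-64700) = (-2162 + (201 - 12480))*(-64700) = (-2162 - 12279)*(-64700) = -14441*(-64700) = 934332700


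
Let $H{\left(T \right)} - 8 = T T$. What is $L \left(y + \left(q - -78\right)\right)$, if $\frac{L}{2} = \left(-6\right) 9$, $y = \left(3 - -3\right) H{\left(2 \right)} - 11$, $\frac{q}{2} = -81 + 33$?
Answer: $-4644$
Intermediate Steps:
$H{\left(T \right)} = 8 + T^{2}$ ($H{\left(T \right)} = 8 + T T = 8 + T^{2}$)
$q = -96$ ($q = 2 \left(-81 + 33\right) = 2 \left(-48\right) = -96$)
$y = 61$ ($y = \left(3 - -3\right) \left(8 + 2^{2}\right) - 11 = \left(3 + 3\right) \left(8 + 4\right) - 11 = 6 \cdot 12 - 11 = 72 - 11 = 61$)
$L = -108$ ($L = 2 \left(\left(-6\right) 9\right) = 2 \left(-54\right) = -108$)
$L \left(y + \left(q - -78\right)\right) = - 108 \left(61 - 18\right) = \left(-108\right) 43 = -4644$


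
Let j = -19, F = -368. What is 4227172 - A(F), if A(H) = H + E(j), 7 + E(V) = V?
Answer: 4227566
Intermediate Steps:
E(V) = -7 + V
A(H) = -26 + H (A(H) = H + (-7 - 19) = H - 26 = -26 + H)
4227172 - A(F) = 4227172 - (-26 - 368) = 4227172 - 1*(-394) = 4227172 + 394 = 4227566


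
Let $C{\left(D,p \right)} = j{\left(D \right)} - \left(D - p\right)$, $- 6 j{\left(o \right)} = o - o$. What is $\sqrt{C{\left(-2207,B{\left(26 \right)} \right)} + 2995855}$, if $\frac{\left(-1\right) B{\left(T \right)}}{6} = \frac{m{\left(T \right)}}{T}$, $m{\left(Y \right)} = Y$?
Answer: $2 \sqrt{749514} \approx 1731.5$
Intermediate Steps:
$j{\left(o \right)} = 0$ ($j{\left(o \right)} = - \frac{o - o}{6} = \left(- \frac{1}{6}\right) 0 = 0$)
$B{\left(T \right)} = -6$ ($B{\left(T \right)} = - 6 \frac{T}{T} = \left(-6\right) 1 = -6$)
$C{\left(D,p \right)} = p - D$ ($C{\left(D,p \right)} = 0 - \left(D - p\right) = p - D$)
$\sqrt{C{\left(-2207,B{\left(26 \right)} \right)} + 2995855} = \sqrt{\left(-6 - -2207\right) + 2995855} = \sqrt{\left(-6 + 2207\right) + 2995855} = \sqrt{2201 + 2995855} = \sqrt{2998056} = 2 \sqrt{749514}$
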